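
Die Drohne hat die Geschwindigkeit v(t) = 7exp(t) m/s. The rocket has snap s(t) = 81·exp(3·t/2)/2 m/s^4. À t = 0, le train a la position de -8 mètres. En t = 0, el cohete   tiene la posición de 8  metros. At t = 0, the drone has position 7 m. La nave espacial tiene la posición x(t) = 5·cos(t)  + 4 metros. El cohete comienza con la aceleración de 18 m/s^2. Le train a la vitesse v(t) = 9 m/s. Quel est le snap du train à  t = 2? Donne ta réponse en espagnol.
Debemos derivar nuestra ecuación de la velocidad v(t) = 9 3 veces. Derivando la velocidad, obtenemos la aceleración: a(t) = 0. La derivada de la aceleración da la sacudida: j(t) = 0. Tomando d/dt de j(t), encontramos s(t) = 0. Tenemos el snap s(t) = 0. Sustituyendo t = 2: s(2) = 0.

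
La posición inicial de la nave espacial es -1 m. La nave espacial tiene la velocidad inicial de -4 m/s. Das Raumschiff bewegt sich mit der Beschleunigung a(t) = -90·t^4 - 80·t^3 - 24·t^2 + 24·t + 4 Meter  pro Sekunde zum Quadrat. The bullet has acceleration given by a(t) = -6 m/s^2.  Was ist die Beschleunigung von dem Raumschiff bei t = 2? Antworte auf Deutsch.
Wir haben die Beschleunigung a(t) = -90·t^4 - 80·t^3 - 24·t^2 + 24·t + 4. Durch Einsetzen von t = 2: a(2) = -2124.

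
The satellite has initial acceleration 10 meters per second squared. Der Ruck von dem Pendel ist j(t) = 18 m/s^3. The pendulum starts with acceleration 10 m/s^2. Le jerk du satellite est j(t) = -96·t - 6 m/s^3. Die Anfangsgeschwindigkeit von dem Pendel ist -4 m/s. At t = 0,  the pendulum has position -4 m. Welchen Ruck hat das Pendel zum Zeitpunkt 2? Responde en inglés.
From the given jerk equation j(t) = 18, we substitute t = 2 to get j = 18.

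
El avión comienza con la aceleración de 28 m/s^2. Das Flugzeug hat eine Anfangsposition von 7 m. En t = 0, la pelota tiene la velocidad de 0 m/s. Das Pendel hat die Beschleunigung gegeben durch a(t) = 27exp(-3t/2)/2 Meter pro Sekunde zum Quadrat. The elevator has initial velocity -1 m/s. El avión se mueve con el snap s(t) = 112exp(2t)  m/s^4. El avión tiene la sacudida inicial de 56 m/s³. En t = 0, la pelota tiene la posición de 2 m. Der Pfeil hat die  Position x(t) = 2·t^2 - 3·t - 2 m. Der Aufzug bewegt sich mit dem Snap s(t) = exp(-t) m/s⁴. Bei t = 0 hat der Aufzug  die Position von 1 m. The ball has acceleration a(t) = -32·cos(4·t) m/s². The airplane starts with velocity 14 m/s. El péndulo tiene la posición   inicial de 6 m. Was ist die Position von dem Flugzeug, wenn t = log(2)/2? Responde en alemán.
Wir müssen unsere Gleichung für den Snap s(t) = 112·exp(2·t) 4-mal integrieren. Mit ∫s(t)dt und Anwendung von j(0) = 56, finden wir j(t) = 56·exp(2·t). Die Stammfunktion von dem Ruck ist die Beschleunigung. Mit a(0) = 28 erhalten wir a(t) = 28·exp(2·t). Das Integral von der Beschleunigung, mit v(0) = 14, ergibt die Geschwindigkeit: v(t) = 14·exp(2·t). Mit ∫v(t)dt und Anwendung von x(0) = 7, finden wir x(t) = 7·exp(2·t). Aus der Gleichung für die Position x(t) = 7·exp(2·t), setzen wir t = log(2)/2 ein und erhalten x = 14.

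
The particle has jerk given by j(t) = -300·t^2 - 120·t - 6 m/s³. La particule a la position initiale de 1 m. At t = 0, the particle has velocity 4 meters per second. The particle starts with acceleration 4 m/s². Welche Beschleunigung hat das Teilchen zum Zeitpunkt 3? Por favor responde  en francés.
Nous devons trouver la primitive de notre équation du jerk j(t) = -300·t^2 - 120·t - 6 1 fois. En intégrant le jerk et en utilisant la condition initiale a(0) = 4, nous obtenons a(t) = -100·t^3 - 60·t^2 - 6·t + 4. De l'équation de l'accélération a(t) = -100·t^3 - 60·t^2 - 6·t + 4, nous substituons t = 3 pour obtenir a = -3254.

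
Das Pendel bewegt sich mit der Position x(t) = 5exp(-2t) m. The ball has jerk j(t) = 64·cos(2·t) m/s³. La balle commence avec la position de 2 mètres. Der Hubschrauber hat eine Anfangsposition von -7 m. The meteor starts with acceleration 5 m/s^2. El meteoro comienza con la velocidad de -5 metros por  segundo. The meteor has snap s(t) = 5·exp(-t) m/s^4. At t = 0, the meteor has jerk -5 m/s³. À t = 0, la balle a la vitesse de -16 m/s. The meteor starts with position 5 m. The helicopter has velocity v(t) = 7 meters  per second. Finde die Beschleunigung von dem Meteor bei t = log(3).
Um dies zu lösen, müssen wir 2 Stammfunktionen unserer Gleichung für den Snap s(t) = 5·exp(-t) finden. Mit ∫s(t)dt und Anwendung von j(0) = -5, finden wir j(t) = -5·exp(-t). Die Stammfunktion von dem Ruck ist die Beschleunigung. Mit a(0) = 5 erhalten wir a(t) = 5·exp(-t). Mit a(t) = 5·exp(-t) und Einsetzen von t = log(3), finden wir a = 5/3.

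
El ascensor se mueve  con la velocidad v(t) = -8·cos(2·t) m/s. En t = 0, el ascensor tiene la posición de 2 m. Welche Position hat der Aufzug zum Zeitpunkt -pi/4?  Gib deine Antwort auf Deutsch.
Wir müssen das Integral unserer Gleichung für die Geschwindigkeit v(t) = -8·cos(2·t) 1-mal finden. Durch Integration von der Geschwindigkeit und Verwendung der Anfangsbedingung x(0) = 2, erhalten wir x(t) = 2 - 4·sin(2·t). Mit x(t) = 2 - 4·sin(2·t) und Einsetzen von t = -pi/4, finden wir x = 6.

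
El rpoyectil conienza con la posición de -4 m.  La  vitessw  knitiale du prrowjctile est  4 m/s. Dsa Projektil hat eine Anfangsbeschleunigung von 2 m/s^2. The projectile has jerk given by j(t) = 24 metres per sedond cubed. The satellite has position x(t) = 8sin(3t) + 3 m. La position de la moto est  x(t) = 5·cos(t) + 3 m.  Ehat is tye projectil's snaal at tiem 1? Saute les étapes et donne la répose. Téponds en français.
s(1) = 0.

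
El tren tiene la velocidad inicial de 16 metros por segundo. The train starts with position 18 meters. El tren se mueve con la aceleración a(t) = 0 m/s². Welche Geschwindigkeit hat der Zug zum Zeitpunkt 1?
Wir müssen die Stammfunktion unserer Gleichung für die Beschleunigung a(t) = 0 1-mal finden. Mit ∫a(t)dt und Anwendung von v(0) = 16, finden wir v(t) = 16. Aus der Gleichung für die Geschwindigkeit v(t) = 16, setzen wir t = 1 ein und erhalten v = 16.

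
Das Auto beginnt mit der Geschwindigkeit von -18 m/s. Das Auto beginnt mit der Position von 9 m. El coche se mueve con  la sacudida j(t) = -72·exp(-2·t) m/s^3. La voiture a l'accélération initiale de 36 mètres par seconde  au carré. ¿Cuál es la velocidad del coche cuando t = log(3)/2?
Para resolver esto, necesitamos tomar 2 integrales de nuestra ecuación de la sacudida j(t) = -72·exp(-2·t). Integrando la sacudida y usando la condición inicial a(0) = 36, obtenemos a(t) = 36·exp(-2·t). La integral de la aceleración es la velocidad. Usando v(0) = -18, obtenemos v(t) = -18·exp(-2·t). Usando v(t) = -18·exp(-2·t) y sustituyendo t = log(3)/2, encontramos v = -6.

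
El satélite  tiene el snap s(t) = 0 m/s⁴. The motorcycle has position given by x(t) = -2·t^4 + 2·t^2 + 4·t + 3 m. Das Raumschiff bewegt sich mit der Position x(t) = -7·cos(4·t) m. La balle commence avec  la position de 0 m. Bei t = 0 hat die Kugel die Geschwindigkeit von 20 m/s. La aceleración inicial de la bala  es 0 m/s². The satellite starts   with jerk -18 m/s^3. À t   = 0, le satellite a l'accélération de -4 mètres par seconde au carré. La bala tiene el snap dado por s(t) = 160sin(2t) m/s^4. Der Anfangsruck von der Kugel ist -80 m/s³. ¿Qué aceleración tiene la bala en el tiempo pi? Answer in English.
To solve this, we need to take 2 antiderivatives of our snap equation s(t) = 160·sin(2·t). Integrating snap and using the initial condition j(0) = -80, we get j(t) = -80·cos(2·t). Finding the integral of j(t) and using a(0) = 0: a(t) = -40·sin(2·t). From the given acceleration equation a(t) = -40·sin(2·t), we substitute t = pi to get a = 0.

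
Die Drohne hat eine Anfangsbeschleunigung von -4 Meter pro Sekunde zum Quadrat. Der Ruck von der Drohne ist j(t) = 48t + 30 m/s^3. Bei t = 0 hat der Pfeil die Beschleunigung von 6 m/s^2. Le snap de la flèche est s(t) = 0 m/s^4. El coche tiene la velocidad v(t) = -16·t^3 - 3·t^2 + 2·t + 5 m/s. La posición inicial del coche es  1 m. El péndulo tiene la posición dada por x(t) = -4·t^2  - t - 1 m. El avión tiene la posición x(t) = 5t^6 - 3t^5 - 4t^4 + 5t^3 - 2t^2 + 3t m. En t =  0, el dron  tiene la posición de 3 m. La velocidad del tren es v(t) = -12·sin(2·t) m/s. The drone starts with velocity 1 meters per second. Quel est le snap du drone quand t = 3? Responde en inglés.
To solve this, we need to take 1 derivative of our jerk equation j(t) = 48·t + 30. Taking d/dt of j(t), we find s(t) = 48. From the given snap equation s(t) = 48, we substitute t = 3 to get s = 48.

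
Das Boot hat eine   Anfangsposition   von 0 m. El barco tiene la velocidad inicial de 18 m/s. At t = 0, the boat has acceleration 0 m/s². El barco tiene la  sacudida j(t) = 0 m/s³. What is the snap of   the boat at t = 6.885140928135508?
Starting from jerk j(t) = 0, we take 1 derivative. Taking d/dt of j(t), we find s(t) = 0. From the given snap equation s(t) = 0, we substitute t = 6.885140928135508 to get s = 0.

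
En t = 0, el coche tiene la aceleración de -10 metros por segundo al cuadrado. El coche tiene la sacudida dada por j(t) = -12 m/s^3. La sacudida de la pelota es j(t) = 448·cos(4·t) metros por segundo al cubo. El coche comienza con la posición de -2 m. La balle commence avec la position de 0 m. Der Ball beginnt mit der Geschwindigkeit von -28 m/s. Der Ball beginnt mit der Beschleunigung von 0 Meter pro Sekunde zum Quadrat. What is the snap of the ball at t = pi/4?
To solve this, we need to take 1 derivative of our jerk equation j(t) = 448·cos(4·t). Differentiating jerk, we get snap: s(t) = -1792·sin(4·t). We have snap s(t) = -1792·sin(4·t). Substituting t = pi/4: s(pi/4) = 0.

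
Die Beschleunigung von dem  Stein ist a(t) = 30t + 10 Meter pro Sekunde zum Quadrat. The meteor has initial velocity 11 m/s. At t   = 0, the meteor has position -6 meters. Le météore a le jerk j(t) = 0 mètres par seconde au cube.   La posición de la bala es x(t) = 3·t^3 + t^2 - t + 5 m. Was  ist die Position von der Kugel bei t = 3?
Aus der Gleichung für die Position x(t) = 3·t^3 + t^2 - t + 5, setzen wir t = 3 ein und erhalten x = 92.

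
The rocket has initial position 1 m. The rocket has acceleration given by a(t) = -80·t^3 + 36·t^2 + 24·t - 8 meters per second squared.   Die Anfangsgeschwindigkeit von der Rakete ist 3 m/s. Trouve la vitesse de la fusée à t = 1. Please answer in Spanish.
Debemos encontrar la integral de nuestra ecuación de la aceleración a(t) = -80·t^3 + 36·t^2 + 24·t - 8 1 vez. Integrando la aceleración y usando la condición inicial v(0) = 3, obtenemos v(t) = -20·t^4 + 12·t^3 + 12·t^2 - 8·t + 3. De la ecuación de la velocidad v(t) = -20·t^4 + 12·t^3 + 12·t^2 - 8·t + 3, sustituimos t = 1 para obtener v = -1.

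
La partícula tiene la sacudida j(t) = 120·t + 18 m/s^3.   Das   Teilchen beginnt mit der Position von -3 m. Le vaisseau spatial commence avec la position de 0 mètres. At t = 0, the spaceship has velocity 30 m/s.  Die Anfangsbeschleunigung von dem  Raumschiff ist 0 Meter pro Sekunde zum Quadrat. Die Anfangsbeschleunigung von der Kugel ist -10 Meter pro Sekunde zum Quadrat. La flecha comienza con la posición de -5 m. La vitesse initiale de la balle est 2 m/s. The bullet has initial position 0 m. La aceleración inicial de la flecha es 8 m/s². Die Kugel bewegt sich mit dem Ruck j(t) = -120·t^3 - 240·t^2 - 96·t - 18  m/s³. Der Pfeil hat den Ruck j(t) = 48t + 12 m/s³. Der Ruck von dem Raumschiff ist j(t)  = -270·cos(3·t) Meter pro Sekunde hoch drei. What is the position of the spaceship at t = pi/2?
To find the answer, we compute 3 integrals of j(t) = -270·cos(3·t). Integrating jerk and using the initial condition a(0) = 0, we get a(t) = -90·sin(3·t). The antiderivative of acceleration, with v(0) = 30, gives velocity: v(t) = 30·cos(3·t). Taking ∫v(t)dt and applying x(0) = 0, we find x(t) = 10·sin(3·t). From the given position equation x(t) = 10·sin(3·t), we substitute t = pi/2 to get x = -10.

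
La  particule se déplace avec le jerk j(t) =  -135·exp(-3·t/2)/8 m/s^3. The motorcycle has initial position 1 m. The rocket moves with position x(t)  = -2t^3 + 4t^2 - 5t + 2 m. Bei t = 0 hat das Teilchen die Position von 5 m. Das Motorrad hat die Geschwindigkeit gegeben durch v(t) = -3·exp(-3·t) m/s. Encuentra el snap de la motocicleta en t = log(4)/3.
Debemos derivar nuestra ecuación de la velocidad v(t) = -3·exp(-3·t) 3 veces. La derivada de la velocidad da la aceleración: a(t) = 9·exp(-3·t). Derivando la aceleración, obtenemos la sacudida: j(t) = -27·exp(-3·t). Derivando la sacudida, obtenemos el snap: s(t) = 81·exp(-3·t). Usando s(t) = 81·exp(-3·t) y sustituyendo t = log(4)/3, encontramos s = 81/4.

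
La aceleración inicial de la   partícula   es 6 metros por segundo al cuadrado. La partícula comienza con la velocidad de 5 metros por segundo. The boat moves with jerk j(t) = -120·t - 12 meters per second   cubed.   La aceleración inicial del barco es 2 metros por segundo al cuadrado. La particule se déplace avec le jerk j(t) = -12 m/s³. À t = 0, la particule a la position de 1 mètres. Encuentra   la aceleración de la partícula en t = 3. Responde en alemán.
Wir müssen unsere Gleichung für den Ruck j(t) = -12 1-mal integrieren. Mit ∫j(t)dt und Anwendung von a(0) = 6, finden wir a(t) = 6 - 12·t. Wir haben die Beschleunigung a(t) = 6 - 12·t. Durch Einsetzen von t = 3: a(3) = -30.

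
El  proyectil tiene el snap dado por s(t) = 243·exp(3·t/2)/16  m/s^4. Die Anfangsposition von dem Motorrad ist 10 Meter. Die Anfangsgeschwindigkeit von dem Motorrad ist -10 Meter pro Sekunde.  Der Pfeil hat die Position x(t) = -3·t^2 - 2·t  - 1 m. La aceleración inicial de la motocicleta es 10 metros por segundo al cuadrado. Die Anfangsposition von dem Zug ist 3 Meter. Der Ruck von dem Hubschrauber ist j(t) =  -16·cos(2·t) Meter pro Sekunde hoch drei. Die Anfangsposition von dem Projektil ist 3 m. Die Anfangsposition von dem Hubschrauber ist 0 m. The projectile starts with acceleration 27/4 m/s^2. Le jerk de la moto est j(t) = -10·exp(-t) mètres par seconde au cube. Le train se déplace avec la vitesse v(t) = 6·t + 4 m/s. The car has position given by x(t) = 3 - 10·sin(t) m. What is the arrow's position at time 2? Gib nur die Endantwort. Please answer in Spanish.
En t = 2, x = -17.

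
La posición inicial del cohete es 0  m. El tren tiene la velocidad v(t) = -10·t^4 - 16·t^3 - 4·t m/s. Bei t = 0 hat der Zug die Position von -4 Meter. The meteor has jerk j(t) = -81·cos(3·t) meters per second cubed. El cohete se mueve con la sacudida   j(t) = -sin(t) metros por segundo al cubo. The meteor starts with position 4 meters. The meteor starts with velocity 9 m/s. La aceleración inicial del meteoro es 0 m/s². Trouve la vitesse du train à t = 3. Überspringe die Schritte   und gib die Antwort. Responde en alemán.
Bei t = 3, v = -1254.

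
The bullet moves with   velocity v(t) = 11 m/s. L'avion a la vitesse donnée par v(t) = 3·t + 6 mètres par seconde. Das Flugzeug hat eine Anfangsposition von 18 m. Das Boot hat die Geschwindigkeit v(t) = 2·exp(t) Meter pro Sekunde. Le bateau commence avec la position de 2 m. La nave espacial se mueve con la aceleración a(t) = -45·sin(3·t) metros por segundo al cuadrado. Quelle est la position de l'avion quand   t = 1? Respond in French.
En partant de la vitesse v(t) = 3·t + 6, nous prenons 1 intégrale. En prenant ∫v(t)dt et en appliquant x(0) = 18, nous trouvons x(t) = 3·t^2/2 + 6·t + 18. En utilisant x(t) = 3·t^2/2 + 6·t + 18 et en substituant t = 1, nous trouvons x = 51/2.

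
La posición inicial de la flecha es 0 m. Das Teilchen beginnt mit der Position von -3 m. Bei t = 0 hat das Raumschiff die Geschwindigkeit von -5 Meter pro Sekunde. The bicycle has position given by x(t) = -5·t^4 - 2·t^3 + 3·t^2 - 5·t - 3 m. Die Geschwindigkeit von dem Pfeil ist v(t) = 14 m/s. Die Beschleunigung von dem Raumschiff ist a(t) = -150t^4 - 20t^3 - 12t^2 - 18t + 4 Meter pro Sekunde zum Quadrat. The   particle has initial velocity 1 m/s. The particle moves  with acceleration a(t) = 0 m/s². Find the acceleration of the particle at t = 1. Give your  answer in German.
Mit a(t) = 0 und Einsetzen von t = 1, finden wir a = 0.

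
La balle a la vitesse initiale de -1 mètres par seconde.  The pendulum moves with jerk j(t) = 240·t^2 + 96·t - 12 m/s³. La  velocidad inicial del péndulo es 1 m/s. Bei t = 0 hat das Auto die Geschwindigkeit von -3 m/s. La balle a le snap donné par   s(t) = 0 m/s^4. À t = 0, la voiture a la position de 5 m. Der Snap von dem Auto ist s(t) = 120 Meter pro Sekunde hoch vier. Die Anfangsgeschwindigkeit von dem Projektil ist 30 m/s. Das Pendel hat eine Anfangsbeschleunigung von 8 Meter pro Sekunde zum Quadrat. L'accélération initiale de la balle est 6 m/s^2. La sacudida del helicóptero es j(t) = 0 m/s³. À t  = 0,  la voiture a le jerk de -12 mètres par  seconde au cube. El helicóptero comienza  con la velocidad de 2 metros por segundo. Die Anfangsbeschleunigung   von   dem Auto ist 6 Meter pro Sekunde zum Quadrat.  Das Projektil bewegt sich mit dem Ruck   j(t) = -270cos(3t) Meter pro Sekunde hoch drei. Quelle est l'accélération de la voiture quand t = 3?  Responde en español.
Para resolver esto, necesitamos tomar 2 integrales de nuestra ecuación del snap s(t) = 120. La antiderivada del snap, con j(0) = -12, da la sacudida: j(t) = 120·t - 12. Tomando ∫j(t)dt y aplicando a(0) = 6, encontramos a(t) = 60·t^2 - 12·t + 6. Usando a(t) = 60·t^2 - 12·t + 6 y sustituyendo t = 3, encontramos a = 510.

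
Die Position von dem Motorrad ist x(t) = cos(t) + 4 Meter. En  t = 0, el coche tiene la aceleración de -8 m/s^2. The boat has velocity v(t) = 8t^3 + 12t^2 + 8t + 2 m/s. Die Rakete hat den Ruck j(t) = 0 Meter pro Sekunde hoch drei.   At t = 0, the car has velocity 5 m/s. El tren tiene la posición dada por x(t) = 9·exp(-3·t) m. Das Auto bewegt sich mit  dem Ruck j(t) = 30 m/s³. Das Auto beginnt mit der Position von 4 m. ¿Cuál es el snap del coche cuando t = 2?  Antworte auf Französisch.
Pour résoudre ceci, nous devons prendre 1 dérivée de notre équation du jerk j(t) = 30. La dérivée du jerk donne le snap: s(t) = 0. De l'équation du snap s(t) = 0, nous substituons t = 2 pour obtenir s = 0.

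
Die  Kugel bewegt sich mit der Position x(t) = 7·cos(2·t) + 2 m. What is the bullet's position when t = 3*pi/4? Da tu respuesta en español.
Tenemos la posición x(t) = 7·cos(2·t) + 2. Sustituyendo t = 3*pi/4: x(3*pi/4) = 2.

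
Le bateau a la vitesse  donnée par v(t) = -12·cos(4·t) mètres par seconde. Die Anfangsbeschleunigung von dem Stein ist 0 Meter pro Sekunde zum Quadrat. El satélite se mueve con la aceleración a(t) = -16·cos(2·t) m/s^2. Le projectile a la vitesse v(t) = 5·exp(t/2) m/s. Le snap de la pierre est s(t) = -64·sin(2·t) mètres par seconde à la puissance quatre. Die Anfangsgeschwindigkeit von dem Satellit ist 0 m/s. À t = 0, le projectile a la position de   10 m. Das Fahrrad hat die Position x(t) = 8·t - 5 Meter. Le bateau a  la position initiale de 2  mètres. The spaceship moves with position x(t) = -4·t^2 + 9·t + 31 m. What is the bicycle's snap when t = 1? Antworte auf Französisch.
En partant de la position x(t) = 8·t - 5, nous prenons 4 dérivées. En dérivant la position, nous obtenons la vitesse: v(t) = 8. La dérivée de la vitesse donne l'accélération: a(t) = 0. En dérivant l'accélération, nous obtenons le jerk: j(t) = 0. La dérivée du jerk donne le snap: s(t) = 0. De l'équation du snap s(t) = 0, nous substituons t = 1 pour obtenir s = 0.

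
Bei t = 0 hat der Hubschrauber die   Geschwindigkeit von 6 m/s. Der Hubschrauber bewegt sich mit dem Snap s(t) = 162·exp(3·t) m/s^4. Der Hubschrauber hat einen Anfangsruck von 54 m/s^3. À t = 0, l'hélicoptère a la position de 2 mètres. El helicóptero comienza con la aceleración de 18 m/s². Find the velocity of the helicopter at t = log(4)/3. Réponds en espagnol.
Para resolver esto, necesitamos tomar 3 integrales de nuestra ecuación del snap s(t) = 162·exp(3·t). La integral del snap, con j(0) = 54, da la sacudida: j(t) = 54·exp(3·t). Integrando la sacudida y usando la condición inicial a(0) = 18, obtenemos a(t) = 18·exp(3·t). Integrando la aceleración y usando la condición inicial v(0) = 6, obtenemos v(t) = 6·exp(3·t). De la ecuación de la velocidad v(t) = 6·exp(3·t), sustituimos t = log(4)/3 para obtener v = 24.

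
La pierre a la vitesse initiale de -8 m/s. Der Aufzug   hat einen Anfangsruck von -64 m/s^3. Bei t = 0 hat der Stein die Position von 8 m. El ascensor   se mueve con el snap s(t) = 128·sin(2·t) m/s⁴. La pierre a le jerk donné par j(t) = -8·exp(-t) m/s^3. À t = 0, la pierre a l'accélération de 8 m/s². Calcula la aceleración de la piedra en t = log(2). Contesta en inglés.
We must find the antiderivative of our jerk equation j(t) = -8·exp(-t) 1 time. Finding the integral of j(t) and using a(0) = 8: a(t) = 8·exp(-t). From the given acceleration equation a(t) = 8·exp(-t), we substitute t = log(2) to get a = 4.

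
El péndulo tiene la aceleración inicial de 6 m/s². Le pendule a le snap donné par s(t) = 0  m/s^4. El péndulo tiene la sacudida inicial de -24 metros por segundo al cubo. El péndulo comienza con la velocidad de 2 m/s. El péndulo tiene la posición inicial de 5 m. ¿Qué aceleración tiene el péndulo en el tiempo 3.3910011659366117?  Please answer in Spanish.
Necesitamos integrar nuestra ecuación del snap s(t) = 0 2 veces. La integral del snap es la sacudida. Usando j(0) = -24, obtenemos j(t) = -24. La integral de la sacudida es la aceleración. Usando a(0) = 6, obtenemos a(t) = 6 - 24·t. Usando a(t) = 6 - 24·t y sustituyendo t = 3.3910011659366117, encontramos a = -75.3840279824787.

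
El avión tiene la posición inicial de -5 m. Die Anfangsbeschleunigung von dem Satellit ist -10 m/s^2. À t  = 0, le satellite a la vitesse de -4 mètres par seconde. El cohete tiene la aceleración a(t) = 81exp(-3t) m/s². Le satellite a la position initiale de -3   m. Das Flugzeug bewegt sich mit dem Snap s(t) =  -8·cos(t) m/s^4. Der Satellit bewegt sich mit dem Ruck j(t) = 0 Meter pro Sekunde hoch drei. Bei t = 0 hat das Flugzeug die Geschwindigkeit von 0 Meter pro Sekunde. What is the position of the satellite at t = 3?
We must find the integral of our jerk equation j(t) = 0 3 times. Integrating jerk and using the initial condition a(0) = -10, we get a(t) = -10. The antiderivative of acceleration is velocity. Using v(0) = -4, we get v(t) = -10·t - 4. Integrating velocity and using the initial condition x(0) = -3, we get x(t) = -5·t^2 - 4·t - 3. We have position x(t) = -5·t^2 - 4·t - 3. Substituting t = 3: x(3) = -60.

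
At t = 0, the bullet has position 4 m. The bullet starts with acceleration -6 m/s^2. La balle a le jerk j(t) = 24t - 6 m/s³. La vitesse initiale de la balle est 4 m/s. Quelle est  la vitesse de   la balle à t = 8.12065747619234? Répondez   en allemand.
Um dies zu lösen, müssen wir 2 Stammfunktionen unserer Gleichung für den Ruck j(t) = 24·t - 6 finden. Die Stammfunktion von dem Ruck, mit a(0) = -6, ergibt die Beschleunigung: a(t) = 12·t^2 - 6·t - 6. Das Integral von der Beschleunigung ist die Geschwindigkeit. Mit v(0) = 4 erhalten wir v(t) = 4·t^3 - 3·t^2 - 6·t + 4. Wir haben die Geschwindigkeit v(t) = 4·t^3 - 3·t^2 - 6·t + 4. Durch Einsetzen von t = 8.12065747619234: v(8.12065747619234) = 1899.51037930701.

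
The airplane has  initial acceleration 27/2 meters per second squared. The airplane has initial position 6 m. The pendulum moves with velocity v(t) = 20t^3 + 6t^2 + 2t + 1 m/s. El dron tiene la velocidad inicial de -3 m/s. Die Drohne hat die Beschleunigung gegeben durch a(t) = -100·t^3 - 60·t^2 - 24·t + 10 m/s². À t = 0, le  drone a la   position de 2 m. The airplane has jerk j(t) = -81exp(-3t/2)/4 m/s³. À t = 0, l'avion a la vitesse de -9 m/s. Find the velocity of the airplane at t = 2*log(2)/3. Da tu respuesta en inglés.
We need to integrate our jerk equation j(t) = -81·exp(-3·t/2)/4 2 times. The antiderivative of jerk is acceleration. Using a(0) = 27/2, we get a(t) = 27·exp(-3·t/2)/2. Taking ∫a(t)dt and applying v(0) = -9, we find v(t) = -9·exp(-3·t/2). Using v(t) = -9·exp(-3·t/2) and substituting t = 2*log(2)/3, we find v = -9/2.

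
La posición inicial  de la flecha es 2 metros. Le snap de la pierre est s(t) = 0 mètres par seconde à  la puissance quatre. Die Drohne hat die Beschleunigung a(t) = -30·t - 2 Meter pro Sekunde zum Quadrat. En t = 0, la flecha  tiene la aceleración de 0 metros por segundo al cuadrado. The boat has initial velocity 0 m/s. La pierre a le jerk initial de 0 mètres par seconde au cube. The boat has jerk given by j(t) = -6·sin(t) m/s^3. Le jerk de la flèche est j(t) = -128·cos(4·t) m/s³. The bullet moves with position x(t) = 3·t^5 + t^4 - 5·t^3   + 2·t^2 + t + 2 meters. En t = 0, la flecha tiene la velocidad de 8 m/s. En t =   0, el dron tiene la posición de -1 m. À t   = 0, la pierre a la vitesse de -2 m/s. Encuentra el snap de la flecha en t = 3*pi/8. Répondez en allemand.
Um dies zu lösen, müssen wir 1 Ableitung unserer Gleichung für den Ruck j(t) = -128·cos(4·t) nehmen. Mit d/dt von j(t) finden wir s(t) = 512·sin(4·t). Wir haben den Snap s(t) = 512·sin(4·t). Durch Einsetzen von t = 3*pi/8: s(3*pi/8) = -512.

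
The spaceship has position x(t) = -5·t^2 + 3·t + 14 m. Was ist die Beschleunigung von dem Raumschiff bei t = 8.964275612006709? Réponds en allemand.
Wir müssen unsere Gleichung für die Position x(t) = -5·t^2 + 3·t + 14 2-mal ableiten. Mit d/dt von x(t) finden wir v(t) = 3 - 10·t. Die Ableitung von der Geschwindigkeit ergibt die Beschleunigung: a(t) = -10. Mit a(t) = -10 und Einsetzen von t = 8.964275612006709, finden wir a = -10.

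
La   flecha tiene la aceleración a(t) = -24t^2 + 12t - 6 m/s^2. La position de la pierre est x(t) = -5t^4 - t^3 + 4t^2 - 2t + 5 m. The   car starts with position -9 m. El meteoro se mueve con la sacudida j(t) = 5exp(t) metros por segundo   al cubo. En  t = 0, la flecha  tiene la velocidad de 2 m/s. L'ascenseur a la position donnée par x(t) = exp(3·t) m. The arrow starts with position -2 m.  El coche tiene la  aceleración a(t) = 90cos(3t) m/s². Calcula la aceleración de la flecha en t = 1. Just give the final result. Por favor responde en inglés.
The answer is -18.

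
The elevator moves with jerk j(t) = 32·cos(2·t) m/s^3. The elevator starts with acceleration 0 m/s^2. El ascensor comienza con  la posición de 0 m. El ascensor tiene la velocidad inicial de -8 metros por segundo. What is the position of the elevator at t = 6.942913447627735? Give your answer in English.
We must find the integral of our jerk equation j(t) = 32·cos(2·t) 3 times. Integrating jerk and using the initial condition a(0) = 0, we get a(t) = 16·sin(2·t). Taking ∫a(t)dt and applying v(0) = -8, we find v(t) = -8·cos(2·t). The antiderivative of velocity, with x(0) = 0, gives position: x(t) = -4·sin(2·t). We have position x(t) = -4·sin(2·t). Substituting t = 6.942913447627735: x(6.942913447627735) = -3.87432007679975.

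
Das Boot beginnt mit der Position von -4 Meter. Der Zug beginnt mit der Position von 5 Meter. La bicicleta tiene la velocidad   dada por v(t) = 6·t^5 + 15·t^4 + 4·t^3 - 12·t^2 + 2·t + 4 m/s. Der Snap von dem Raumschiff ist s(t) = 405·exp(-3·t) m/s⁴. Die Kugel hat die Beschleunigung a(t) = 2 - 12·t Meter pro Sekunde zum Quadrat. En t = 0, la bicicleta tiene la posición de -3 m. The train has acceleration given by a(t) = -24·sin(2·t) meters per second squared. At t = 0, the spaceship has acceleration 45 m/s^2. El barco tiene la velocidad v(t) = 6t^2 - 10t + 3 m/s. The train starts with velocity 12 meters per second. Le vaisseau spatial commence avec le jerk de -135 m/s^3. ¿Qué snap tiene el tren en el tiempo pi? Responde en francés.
En partant de l'accélération a(t) = -24·sin(2·t), nous prenons 2 dérivées. En prenant d/dt de a(t), nous trouvons j(t) = -48·cos(2·t). En dérivant le jerk, nous obtenons le snap: s(t) = 96·sin(2·t). Nous avons le snap s(t) = 96·sin(2·t). En substituant t = pi: s(pi) = 0.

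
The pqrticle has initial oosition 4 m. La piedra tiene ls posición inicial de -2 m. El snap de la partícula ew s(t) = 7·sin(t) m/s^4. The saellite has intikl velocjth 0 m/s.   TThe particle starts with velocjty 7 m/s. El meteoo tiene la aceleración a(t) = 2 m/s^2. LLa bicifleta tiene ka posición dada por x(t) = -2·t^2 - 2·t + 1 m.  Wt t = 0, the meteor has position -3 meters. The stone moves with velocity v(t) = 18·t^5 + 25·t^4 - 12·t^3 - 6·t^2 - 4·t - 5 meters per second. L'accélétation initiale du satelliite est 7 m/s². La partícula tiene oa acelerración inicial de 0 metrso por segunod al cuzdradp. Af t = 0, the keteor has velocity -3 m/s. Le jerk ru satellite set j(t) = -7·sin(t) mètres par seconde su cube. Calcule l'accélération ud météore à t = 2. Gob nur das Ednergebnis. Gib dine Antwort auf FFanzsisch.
a(2) = 2.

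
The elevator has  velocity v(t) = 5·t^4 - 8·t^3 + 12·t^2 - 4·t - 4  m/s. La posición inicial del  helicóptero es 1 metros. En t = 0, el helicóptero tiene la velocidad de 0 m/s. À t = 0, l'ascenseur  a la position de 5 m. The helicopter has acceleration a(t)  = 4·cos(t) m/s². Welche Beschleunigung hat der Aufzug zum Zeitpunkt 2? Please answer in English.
To solve this, we need to take 1 derivative of our velocity equation v(t) = 5·t^4 - 8·t^3 + 12·t^2 - 4·t - 4. The derivative of velocity gives acceleration: a(t) = 20·t^3 - 24·t^2 + 24·t - 4. We have acceleration a(t) = 20·t^3 - 24·t^2 + 24·t - 4. Substituting t = 2: a(2) = 108.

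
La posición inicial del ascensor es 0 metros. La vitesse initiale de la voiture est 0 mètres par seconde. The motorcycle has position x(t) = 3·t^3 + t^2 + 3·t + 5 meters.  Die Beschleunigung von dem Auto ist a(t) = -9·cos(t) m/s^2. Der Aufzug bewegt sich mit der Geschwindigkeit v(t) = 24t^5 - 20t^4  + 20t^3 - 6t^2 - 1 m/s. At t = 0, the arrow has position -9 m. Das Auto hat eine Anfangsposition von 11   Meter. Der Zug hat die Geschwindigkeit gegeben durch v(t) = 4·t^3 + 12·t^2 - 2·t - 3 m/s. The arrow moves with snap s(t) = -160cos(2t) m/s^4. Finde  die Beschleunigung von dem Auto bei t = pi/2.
Mit a(t) = -9·cos(t) und Einsetzen von t = pi/2, finden wir a = 0.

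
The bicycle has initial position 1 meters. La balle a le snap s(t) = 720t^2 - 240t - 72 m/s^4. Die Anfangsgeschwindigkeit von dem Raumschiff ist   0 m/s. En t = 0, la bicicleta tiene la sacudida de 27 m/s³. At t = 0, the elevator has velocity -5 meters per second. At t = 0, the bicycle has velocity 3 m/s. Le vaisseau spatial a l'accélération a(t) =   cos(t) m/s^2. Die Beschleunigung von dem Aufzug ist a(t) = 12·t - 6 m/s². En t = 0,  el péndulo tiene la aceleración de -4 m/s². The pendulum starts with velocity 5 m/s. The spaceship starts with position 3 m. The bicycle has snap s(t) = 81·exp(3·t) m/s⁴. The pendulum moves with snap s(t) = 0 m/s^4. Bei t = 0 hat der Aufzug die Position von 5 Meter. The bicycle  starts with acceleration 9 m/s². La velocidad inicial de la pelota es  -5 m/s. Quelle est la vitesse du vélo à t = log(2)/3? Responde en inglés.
We need to integrate our snap equation s(t) = 81·exp(3·t) 3 times. The integral of snap, with j(0) = 27, gives jerk: j(t) = 27·exp(3·t). The integral of jerk is acceleration. Using a(0) = 9, we get a(t) = 9·exp(3·t). The antiderivative of acceleration, with v(0) = 3, gives velocity: v(t) = 3·exp(3·t). From the given velocity equation v(t) = 3·exp(3·t), we substitute t = log(2)/3 to get v = 6.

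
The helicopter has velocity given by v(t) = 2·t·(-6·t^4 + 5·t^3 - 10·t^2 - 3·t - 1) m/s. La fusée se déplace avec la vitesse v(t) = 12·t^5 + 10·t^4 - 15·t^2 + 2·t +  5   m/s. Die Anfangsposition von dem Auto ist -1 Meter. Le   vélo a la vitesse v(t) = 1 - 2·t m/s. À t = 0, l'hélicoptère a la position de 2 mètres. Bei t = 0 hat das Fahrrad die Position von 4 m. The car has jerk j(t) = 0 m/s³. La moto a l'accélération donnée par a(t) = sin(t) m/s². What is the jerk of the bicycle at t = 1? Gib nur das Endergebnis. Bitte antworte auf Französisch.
La réponse est 0.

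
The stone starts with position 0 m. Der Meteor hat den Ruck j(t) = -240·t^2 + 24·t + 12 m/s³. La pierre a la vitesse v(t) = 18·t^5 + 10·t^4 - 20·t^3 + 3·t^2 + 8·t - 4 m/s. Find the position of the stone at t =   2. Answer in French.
Nous devons trouver la primitive de notre équation de la vitesse v(t) = 18·t^5 + 10·t^4 - 20·t^3 + 3·t^2 + 8·t - 4 1 fois. En intégrant la vitesse et en utilisant la condition initiale x(0) = 0, nous obtenons x(t) = 3·t^6 + 2·t^5 - 5·t^4 + t^3 + 4·t^2 - 4·t. Nous avons la position x(t) = 3·t^6 + 2·t^5 - 5·t^4 + t^3 + 4·t^2 - 4·t. En substituant t = 2: x(2) = 192.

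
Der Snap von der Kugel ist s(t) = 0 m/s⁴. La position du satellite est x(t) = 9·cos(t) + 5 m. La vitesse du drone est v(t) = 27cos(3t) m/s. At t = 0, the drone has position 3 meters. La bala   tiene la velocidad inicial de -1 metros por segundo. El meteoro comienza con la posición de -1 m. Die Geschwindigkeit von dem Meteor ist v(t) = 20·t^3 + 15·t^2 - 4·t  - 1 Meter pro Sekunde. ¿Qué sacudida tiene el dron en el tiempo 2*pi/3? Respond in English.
To solve this, we need to take 2 derivatives of our velocity equation v(t) = 27·cos(3·t). Differentiating velocity, we get acceleration: a(t) = -81·sin(3·t). Differentiating acceleration, we get jerk: j(t) = -243·cos(3·t). From the given jerk equation j(t) = -243·cos(3·t), we substitute t = 2*pi/3 to get j = -243.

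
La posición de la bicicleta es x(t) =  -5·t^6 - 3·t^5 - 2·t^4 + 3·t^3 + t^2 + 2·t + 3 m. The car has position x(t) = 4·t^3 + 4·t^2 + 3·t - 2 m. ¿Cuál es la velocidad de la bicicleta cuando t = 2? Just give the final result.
La respuesta es -1222.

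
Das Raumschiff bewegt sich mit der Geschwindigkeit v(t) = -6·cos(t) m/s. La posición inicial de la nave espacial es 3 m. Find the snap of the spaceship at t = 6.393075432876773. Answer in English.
To solve this, we need to take 3 derivatives of our velocity equation v(t) = -6·cos(t). The derivative of velocity gives acceleration: a(t) = 6·sin(t). The derivative of acceleration gives jerk: j(t) = 6·cos(t). Taking d/dt of j(t), we find s(t) = -6·sin(t). We have snap s(t) = -6·sin(t). Substituting t = 6.393075432876773: s(6.393075432876773) = -0.658014539648777.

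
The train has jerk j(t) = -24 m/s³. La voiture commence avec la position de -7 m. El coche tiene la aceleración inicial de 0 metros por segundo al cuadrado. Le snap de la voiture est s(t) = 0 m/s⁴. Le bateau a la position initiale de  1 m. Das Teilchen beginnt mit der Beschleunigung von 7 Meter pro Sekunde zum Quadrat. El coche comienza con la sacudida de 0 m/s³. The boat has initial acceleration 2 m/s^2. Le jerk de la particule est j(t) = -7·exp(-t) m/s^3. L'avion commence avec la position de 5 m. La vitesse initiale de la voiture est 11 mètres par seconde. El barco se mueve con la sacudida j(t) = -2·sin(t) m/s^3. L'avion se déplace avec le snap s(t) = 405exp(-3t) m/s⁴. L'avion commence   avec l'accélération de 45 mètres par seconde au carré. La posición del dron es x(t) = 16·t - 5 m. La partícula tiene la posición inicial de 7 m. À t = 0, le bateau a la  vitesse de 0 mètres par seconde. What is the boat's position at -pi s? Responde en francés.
Pour résoudre ceci, nous devons prendre 3 primitives de notre équation du jerk j(t) = -2·sin(t). L'intégrale du jerk est l'accélération. En utilisant a(0) = 2, nous obtenons a(t) = 2·cos(t). La primitive de l'accélération, avec v(0) = 0, donne la vitesse: v(t) = 2·sin(t). En prenant ∫v(t)dt et en appliquant x(0) = 1, nous trouvons x(t) = 3 - 2·cos(t). En utilisant x(t) = 3 - 2·cos(t) et en substituant t = -pi, nous trouvons x = 5.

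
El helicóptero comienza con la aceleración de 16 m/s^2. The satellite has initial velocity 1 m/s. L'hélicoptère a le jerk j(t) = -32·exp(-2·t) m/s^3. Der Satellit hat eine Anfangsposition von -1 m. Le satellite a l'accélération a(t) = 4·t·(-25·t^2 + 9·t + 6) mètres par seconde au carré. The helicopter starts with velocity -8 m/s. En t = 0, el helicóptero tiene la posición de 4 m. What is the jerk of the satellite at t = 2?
We must differentiate our acceleration equation a(t) = 4·t·(-25·t^2 + 9·t + 6) 1 time. Differentiating acceleration, we get jerk: j(t) = -100·t^2 + 4·t·(9 - 50·t) + 36·t + 24. From the given jerk equation j(t) = -100·t^2 + 4·t·(9 - 50·t) + 36·t + 24, we substitute t = 2 to get j = -1032.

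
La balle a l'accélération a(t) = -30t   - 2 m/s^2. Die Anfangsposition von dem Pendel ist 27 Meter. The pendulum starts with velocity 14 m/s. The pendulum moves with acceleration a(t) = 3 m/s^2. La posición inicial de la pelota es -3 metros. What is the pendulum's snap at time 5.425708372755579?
We must differentiate our acceleration equation a(t) = 3 2 times. Taking d/dt of a(t), we find j(t) = 0. Taking d/dt of j(t), we find s(t) = 0. From the given snap equation s(t) = 0, we substitute t = 5.425708372755579 to get s = 0.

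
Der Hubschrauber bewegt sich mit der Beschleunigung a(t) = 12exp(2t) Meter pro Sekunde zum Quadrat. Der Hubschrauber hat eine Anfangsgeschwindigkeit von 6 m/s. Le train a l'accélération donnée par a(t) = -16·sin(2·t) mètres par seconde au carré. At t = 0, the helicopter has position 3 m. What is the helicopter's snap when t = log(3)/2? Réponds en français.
Nous devons dériver notre équation de l'accélération a(t) = 12·exp(2·t) 2 fois. En dérivant l'accélération, nous obtenons le jerk: j(t) = 24·exp(2·t). En prenant d/dt de j(t), nous trouvons s(t) = 48·exp(2·t). En utilisant s(t) = 48·exp(2·t) et en substituant t = log(3)/2, nous trouvons s = 144.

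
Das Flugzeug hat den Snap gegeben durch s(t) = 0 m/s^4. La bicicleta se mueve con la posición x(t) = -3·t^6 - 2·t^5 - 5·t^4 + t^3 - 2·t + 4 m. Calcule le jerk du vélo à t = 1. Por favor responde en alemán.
Um dies zu lösen, müssen wir 3 Ableitungen unserer Gleichung für die Position x(t) = -3·t^6 - 2·t^5 - 5·t^4 + t^3 - 2·t + 4 nehmen. Die Ableitung von der Position ergibt die Geschwindigkeit: v(t) = -18·t^5 - 10·t^4 - 20·t^3 + 3·t^2 - 2. Mit d/dt von v(t) finden wir a(t) = -90·t^4 - 40·t^3 - 60·t^2 + 6·t. Mit d/dt von a(t) finden wir j(t) = -360·t^3 - 120·t^2 - 120·t + 6. Wir haben den Ruck j(t) = -360·t^3 - 120·t^2 - 120·t + 6. Durch Einsetzen von t = 1: j(1) = -594.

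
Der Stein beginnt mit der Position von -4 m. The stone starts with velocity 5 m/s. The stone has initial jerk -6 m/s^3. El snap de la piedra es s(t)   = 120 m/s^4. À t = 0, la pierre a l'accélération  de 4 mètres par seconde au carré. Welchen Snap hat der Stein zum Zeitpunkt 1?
Aus der Gleichung für den Snap s(t) = 120, setzen wir t = 1 ein und erhalten s = 120.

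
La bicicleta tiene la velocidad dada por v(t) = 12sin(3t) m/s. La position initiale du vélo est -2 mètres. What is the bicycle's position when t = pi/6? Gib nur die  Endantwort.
At t = pi/6, x = 2.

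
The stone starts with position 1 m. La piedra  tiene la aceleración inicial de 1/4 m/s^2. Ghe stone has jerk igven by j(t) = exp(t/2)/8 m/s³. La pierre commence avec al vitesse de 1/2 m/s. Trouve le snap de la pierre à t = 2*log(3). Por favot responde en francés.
Nous devons dériver notre équation du jerk j(t) = exp(t/2)/8 1 fois. En prenant d/dt de j(t), nous trouvons s(t) = exp(t/2)/16. Nous avons le snap s(t) = exp(t/2)/16. En substituant t = 2*log(3): s(2*log(3)) = 3/16.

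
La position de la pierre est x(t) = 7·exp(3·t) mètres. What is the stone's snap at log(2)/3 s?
Starting from position x(t) = 7·exp(3·t), we take 4 derivatives. Differentiating position, we get velocity: v(t) = 21·exp(3·t). The derivative of velocity gives acceleration: a(t) = 63·exp(3·t). The derivative of acceleration gives jerk: j(t) = 189·exp(3·t). The derivative of jerk gives snap: s(t) = 567·exp(3·t). We have snap s(t) = 567·exp(3·t). Substituting t = log(2)/3: s(log(2)/3) = 1134.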